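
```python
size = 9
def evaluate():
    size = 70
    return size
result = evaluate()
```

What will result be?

Step 1: Global size = 9.
Step 2: evaluate() creates local size = 70, shadowing the global.
Step 3: Returns local size = 70. result = 70

The answer is 70.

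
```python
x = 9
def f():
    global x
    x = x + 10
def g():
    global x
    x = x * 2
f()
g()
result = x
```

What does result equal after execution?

Step 1: x = 9.
Step 2: f() adds 10: x = 9 + 10 = 19.
Step 3: g() doubles: x = 19 * 2 = 38.
Step 4: result = 38

The answer is 38.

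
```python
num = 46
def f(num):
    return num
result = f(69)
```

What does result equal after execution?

Step 1: Global num = 46.
Step 2: f(69) takes parameter num = 69, which shadows the global.
Step 3: result = 69

The answer is 69.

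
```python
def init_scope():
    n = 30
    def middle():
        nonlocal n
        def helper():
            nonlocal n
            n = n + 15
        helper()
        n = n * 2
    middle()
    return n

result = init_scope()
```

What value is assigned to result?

Step 1: n = 30.
Step 2: helper() adds 15: n = 30 + 15 = 45.
Step 3: middle() doubles: n = 45 * 2 = 90.
Step 4: result = 90

The answer is 90.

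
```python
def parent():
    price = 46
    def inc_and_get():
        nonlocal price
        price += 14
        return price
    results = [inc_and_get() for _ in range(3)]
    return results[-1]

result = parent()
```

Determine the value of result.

Step 1: price = 46.
Step 2: Three calls to inc_and_get(), each adding 14.
Step 3: Last value = 46 + 14 * 3 = 88

The answer is 88.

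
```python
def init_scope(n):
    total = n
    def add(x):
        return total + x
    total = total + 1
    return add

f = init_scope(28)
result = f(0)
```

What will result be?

Step 1: init_scope(28) sets total = 28, then total = 28 + 1 = 29.
Step 2: Closures capture by reference, so add sees total = 29.
Step 3: f(0) returns 29 + 0 = 29

The answer is 29.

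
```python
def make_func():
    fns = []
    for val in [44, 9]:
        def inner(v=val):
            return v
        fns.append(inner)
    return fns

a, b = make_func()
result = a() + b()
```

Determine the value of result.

Step 1: Default argument v=val captures val at each iteration.
Step 2: a() returns 44 (captured at first iteration), b() returns 9 (captured at second).
Step 3: result = 44 + 9 = 53

The answer is 53.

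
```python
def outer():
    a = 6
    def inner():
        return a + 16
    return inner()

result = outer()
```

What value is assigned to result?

Step 1: outer() defines a = 6.
Step 2: inner() reads a = 6 from enclosing scope, returns 6 + 16 = 22.
Step 3: result = 22

The answer is 22.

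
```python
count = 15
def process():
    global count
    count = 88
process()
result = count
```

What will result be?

Step 1: count = 15 globally.
Step 2: process() declares global count and sets it to 88.
Step 3: After process(), global count = 88. result = 88

The answer is 88.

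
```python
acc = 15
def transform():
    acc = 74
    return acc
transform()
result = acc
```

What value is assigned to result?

Step 1: Global acc = 15.
Step 2: transform() creates local acc = 74 (shadow, not modification).
Step 3: After transform() returns, global acc is unchanged. result = 15

The answer is 15.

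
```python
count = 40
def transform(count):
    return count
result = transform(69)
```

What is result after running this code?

Step 1: Global count = 40.
Step 2: transform(69) takes parameter count = 69, which shadows the global.
Step 3: result = 69

The answer is 69.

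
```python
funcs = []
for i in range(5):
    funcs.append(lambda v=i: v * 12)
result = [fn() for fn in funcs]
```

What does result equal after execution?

Step 1: Default arg v=i captures i at each iteration.
Step 2: funcs[k] has v defaulting to k, returns k * 12.
Step 3: result = [0, 12, 24, 36, 48]

The answer is [0, 12, 24, 36, 48].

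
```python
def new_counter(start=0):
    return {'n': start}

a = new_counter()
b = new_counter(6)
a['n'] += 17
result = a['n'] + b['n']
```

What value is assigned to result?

Step 1: new_counter() returns a new dict each call (immutable default 0).
Step 2: a = {'n': 0}, b = {'n': 6}.
Step 3: a['n'] += 17 = 17. result = 17 + 6 = 23

The answer is 23.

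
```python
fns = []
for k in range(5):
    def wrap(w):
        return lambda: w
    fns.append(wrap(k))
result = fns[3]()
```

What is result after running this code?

Step 1: wrap(k) creates a new scope capturing w = k at call time.
Step 2: fns[3] = wrap(3), so its lambda captures w = 3.
Step 3: result = 3 (closure factory fixes late binding)

The answer is 3.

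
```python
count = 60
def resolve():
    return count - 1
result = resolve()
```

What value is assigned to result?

Step 1: count = 60 is defined globally.
Step 2: resolve() looks up count from global scope = 60, then computes 60 - 1 = 59.
Step 3: result = 59

The answer is 59.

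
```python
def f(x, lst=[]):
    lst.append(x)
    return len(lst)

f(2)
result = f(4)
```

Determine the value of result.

Step 1: Mutable default list persists between calls.
Step 2: First call: lst = [2], len = 1. Second call: lst = [2, 4], len = 2.
Step 3: result = 2

The answer is 2.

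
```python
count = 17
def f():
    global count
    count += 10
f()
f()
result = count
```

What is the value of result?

Step 1: count = 17.
Step 2: First f(): count = 17 + 10 = 27.
Step 3: Second f(): count = 27 + 10 = 37. result = 37

The answer is 37.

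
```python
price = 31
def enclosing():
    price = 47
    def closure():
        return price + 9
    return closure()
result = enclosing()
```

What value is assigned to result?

Step 1: enclosing() shadows global price with price = 47.
Step 2: closure() finds price = 47 in enclosing scope, computes 47 + 9 = 56.
Step 3: result = 56

The answer is 56.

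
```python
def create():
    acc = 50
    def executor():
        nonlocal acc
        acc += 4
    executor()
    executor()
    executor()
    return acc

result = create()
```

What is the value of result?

Step 1: acc starts at 50.
Step 2: executor() is called 3 times, each adding 4.
Step 3: acc = 50 + 4 * 3 = 62

The answer is 62.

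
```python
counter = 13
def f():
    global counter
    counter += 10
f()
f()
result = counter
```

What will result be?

Step 1: counter = 13.
Step 2: First f(): counter = 13 + 10 = 23.
Step 3: Second f(): counter = 23 + 10 = 33. result = 33

The answer is 33.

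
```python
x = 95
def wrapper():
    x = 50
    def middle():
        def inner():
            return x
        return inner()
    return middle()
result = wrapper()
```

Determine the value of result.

Step 1: wrapper() defines x = 50. middle() and inner() have no local x.
Step 2: inner() checks local (none), enclosing middle() (none), enclosing wrapper() and finds x = 50.
Step 3: result = 50

The answer is 50.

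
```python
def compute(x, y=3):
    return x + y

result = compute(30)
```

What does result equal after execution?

Step 1: compute(30) uses default y = 3.
Step 2: Returns 30 + 3 = 33.
Step 3: result = 33

The answer is 33.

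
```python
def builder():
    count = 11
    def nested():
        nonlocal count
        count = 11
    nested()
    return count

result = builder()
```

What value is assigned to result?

Step 1: builder() sets count = 11.
Step 2: nested() uses nonlocal to reassign count = 11.
Step 3: result = 11

The answer is 11.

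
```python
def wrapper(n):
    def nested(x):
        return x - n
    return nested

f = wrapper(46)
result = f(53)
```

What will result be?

Step 1: wrapper(46) creates a closure capturing n = 46.
Step 2: f(53) computes 53 - 46 = 7.
Step 3: result = 7

The answer is 7.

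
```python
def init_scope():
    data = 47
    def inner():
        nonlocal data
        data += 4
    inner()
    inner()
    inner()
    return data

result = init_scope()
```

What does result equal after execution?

Step 1: data starts at 47.
Step 2: inner() is called 3 times, each adding 4.
Step 3: data = 47 + 4 * 3 = 59

The answer is 59.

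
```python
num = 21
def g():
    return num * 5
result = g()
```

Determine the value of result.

Step 1: num = 21 is defined globally.
Step 2: g() looks up num from global scope = 21, then computes 21 * 5 = 105.
Step 3: result = 105

The answer is 105.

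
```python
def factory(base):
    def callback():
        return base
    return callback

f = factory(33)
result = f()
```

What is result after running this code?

Step 1: factory(33) creates closure capturing base = 33.
Step 2: f() returns the captured base = 33.
Step 3: result = 33

The answer is 33.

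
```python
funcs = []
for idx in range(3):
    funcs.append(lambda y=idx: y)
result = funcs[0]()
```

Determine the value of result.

Step 1: Default argument y=idx captures idx's value at each iteration.
Step 2: funcs[0] captured y = 0 when idx was 0.
Step 3: result = 0

The answer is 0.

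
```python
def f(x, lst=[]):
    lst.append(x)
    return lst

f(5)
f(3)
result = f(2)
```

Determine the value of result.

Step 1: Mutable default argument gotcha! The list [] is created once.
Step 2: Each call appends to the SAME list: [5], [5, 3], [5, 3, 2].
Step 3: result = [5, 3, 2]

The answer is [5, 3, 2].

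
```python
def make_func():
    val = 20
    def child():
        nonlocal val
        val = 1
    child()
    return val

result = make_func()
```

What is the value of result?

Step 1: make_func() sets val = 20.
Step 2: child() uses nonlocal to reassign val = 1.
Step 3: result = 1

The answer is 1.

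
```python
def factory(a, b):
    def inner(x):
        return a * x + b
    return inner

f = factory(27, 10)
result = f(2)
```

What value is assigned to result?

Step 1: factory(27, 10) captures a = 27, b = 10.
Step 2: f(2) computes 27 * 2 + 10 = 64.
Step 3: result = 64

The answer is 64.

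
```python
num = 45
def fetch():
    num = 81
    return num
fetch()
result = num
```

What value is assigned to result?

Step 1: Global num = 45.
Step 2: fetch() creates local num = 81 (shadow, not modification).
Step 3: After fetch() returns, global num is unchanged. result = 45

The answer is 45.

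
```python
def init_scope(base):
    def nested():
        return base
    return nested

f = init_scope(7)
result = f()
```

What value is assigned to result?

Step 1: init_scope(7) creates closure capturing base = 7.
Step 2: f() returns the captured base = 7.
Step 3: result = 7

The answer is 7.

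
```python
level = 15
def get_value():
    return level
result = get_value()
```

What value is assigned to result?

Step 1: level = 15 is defined in the global scope.
Step 2: get_value() looks up level. No local level exists, so Python checks the global scope via LEGB rule and finds level = 15.
Step 3: result = 15

The answer is 15.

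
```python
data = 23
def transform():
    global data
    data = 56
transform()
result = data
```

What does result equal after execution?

Step 1: data = 23 globally.
Step 2: transform() declares global data and sets it to 56.
Step 3: After transform(), global data = 56. result = 56

The answer is 56.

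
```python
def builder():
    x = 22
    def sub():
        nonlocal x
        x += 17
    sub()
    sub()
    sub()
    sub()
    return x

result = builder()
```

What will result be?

Step 1: x starts at 22.
Step 2: sub() is called 4 times, each adding 17.
Step 3: x = 22 + 17 * 4 = 90

The answer is 90.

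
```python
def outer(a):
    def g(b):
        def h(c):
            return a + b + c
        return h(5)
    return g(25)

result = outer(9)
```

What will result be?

Step 1: a = 9, b = 25, c = 5 across three nested scopes.
Step 2: h() accesses all three via LEGB rule.
Step 3: result = 9 + 25 + 5 = 39

The answer is 39.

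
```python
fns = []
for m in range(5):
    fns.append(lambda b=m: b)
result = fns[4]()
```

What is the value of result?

Step 1: Default argument b=m captures m's value at each iteration.
Step 2: fns[4] captured b = 4 when m was 4.
Step 3: result = 4

The answer is 4.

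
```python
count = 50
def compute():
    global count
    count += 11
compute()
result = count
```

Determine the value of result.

Step 1: count = 50 globally.
Step 2: compute() modifies global count: count += 11 = 61.
Step 3: result = 61

The answer is 61.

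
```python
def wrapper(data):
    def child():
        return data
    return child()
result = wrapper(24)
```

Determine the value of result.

Step 1: wrapper(24) binds parameter data = 24.
Step 2: child() looks up data in enclosing scope and finds the parameter data = 24.
Step 3: result = 24

The answer is 24.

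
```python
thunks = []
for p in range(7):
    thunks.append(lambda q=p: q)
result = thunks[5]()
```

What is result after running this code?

Step 1: Default argument q=p captures p's value at each iteration.
Step 2: thunks[5] captured q = 5 when p was 5.
Step 3: result = 5

The answer is 5.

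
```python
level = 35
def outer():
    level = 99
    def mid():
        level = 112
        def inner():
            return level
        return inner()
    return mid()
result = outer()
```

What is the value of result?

Step 1: Three levels of shadowing: global 35, outer 99, mid 112.
Step 2: inner() finds level = 112 in enclosing mid() scope.
Step 3: result = 112

The answer is 112.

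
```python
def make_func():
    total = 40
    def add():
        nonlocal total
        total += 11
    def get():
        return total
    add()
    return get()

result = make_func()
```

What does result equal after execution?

Step 1: total = 40. add() modifies it via nonlocal, get() reads it.
Step 2: add() makes total = 40 + 11 = 51.
Step 3: get() returns 51. result = 51

The answer is 51.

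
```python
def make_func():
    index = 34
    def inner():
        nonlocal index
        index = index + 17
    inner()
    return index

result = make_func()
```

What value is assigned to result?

Step 1: make_func() sets index = 34.
Step 2: inner() uses nonlocal to modify index in make_func's scope: index = 34 + 17 = 51.
Step 3: make_func() returns the modified index = 51

The answer is 51.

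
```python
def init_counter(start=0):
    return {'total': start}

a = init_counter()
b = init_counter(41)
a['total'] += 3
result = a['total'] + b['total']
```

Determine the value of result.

Step 1: init_counter() returns a new dict each call (immutable default 0).
Step 2: a = {'total': 0}, b = {'total': 41}.
Step 3: a['total'] += 3 = 3. result = 3 + 41 = 44

The answer is 44.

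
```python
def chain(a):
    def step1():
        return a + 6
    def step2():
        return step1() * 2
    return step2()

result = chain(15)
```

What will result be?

Step 1: chain(15) captures a = 15.
Step 2: step2() calls step1() which returns 15 + 6 = 21.
Step 3: step2() returns 21 * 2 = 42

The answer is 42.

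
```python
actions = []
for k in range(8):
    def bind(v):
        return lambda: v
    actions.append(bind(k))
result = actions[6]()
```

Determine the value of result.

Step 1: bind(k) creates a new scope capturing v = k at call time.
Step 2: actions[6] = bind(6), so its lambda captures v = 6.
Step 3: result = 6 (closure factory fixes late binding)

The answer is 6.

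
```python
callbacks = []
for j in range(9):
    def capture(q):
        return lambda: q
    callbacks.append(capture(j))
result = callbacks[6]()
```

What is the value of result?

Step 1: capture(j) creates a new scope capturing q = j at call time.
Step 2: callbacks[6] = capture(6), so its lambda captures q = 6.
Step 3: result = 6 (closure factory fixes late binding)

The answer is 6.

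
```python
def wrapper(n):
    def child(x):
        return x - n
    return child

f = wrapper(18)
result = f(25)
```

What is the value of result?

Step 1: wrapper(18) creates a closure capturing n = 18.
Step 2: f(25) computes 25 - 18 = 7.
Step 3: result = 7

The answer is 7.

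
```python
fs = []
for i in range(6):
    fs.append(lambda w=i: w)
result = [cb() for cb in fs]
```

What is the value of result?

Step 1: Default arg w=i captures i at each iteration.
Step 2: Each lambda has its own default: 0, 1, ..., 5.
Step 3: result = [0, 1, 2, 3, 4, 5]

The answer is [0, 1, 2, 3, 4, 5].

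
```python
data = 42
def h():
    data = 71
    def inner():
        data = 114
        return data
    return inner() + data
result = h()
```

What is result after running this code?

Step 1: h() has local data = 71. inner() has local data = 114.
Step 2: inner() returns its local data = 114.
Step 3: h() returns 114 + its own data (71) = 185

The answer is 185.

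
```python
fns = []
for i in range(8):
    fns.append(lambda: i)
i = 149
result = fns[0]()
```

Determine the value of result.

Step 1: Lambdas capture the variable i by reference, not by value.
Step 2: After the loop, i is reassigned to 149.
Step 3: fns[0]() looks up the current i = 149. result = 149

The answer is 149.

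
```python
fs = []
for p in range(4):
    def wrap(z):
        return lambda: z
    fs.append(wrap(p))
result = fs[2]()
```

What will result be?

Step 1: wrap(p) creates a new scope capturing z = p at call time.
Step 2: fs[2] = wrap(2), so its lambda captures z = 2.
Step 3: result = 2 (closure factory fixes late binding)

The answer is 2.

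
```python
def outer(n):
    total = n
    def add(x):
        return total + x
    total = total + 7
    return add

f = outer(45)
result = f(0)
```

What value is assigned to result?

Step 1: outer(45) sets total = 45, then total = 45 + 7 = 52.
Step 2: Closures capture by reference, so add sees total = 52.
Step 3: f(0) returns 52 + 0 = 52

The answer is 52.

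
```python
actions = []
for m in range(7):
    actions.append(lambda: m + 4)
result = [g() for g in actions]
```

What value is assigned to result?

Step 1: All lambdas capture m by reference. After the loop, m = 6.
Step 2: Each call returns 6 + 4 = 10.
Step 3: result = [10, 10, 10, 10, 10, 10, 10]

The answer is [10, 10, 10, 10, 10, 10, 10].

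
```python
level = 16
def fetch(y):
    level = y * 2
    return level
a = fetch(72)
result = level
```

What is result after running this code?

Step 1: Global level = 16.
Step 2: fetch(72) creates local level = 72 * 2 = 144.
Step 3: Global level unchanged because no global keyword. result = 16

The answer is 16.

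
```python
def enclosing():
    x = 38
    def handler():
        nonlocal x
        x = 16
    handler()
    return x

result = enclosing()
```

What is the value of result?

Step 1: enclosing() sets x = 38.
Step 2: handler() uses nonlocal to reassign x = 16.
Step 3: result = 16

The answer is 16.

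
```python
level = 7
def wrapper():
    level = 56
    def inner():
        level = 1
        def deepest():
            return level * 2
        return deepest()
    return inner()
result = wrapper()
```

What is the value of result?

Step 1: deepest() looks up level through LEGB: not local, finds level = 1 in enclosing inner().
Step 2: Returns 1 * 2 = 2.
Step 3: result = 2

The answer is 2.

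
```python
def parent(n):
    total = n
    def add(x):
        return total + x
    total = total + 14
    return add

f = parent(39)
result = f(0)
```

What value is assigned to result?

Step 1: parent(39) sets total = 39, then total = 39 + 14 = 53.
Step 2: Closures capture by reference, so add sees total = 53.
Step 3: f(0) returns 53 + 0 = 53

The answer is 53.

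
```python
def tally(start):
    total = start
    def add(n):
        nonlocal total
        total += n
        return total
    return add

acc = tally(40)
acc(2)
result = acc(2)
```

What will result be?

Step 1: tally(40) creates closure with total = 40.
Step 2: First acc(2): total = 40 + 2 = 42.
Step 3: Second acc(2): total = 42 + 2 = 44. result = 44

The answer is 44.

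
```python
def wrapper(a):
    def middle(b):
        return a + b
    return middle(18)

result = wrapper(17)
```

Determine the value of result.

Step 1: wrapper(17) passes a = 17.
Step 2: middle(18) has b = 18, reads a = 17 from enclosing.
Step 3: result = 17 + 18 = 35

The answer is 35.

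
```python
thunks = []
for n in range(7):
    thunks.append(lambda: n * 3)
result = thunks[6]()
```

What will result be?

Step 1: All lambdas reference the same variable n (late binding).
Step 2: After the loop, n = 6. Every lambda returns n * 3.
Step 3: thunks[6]() = 6 * 3 = 18

The answer is 18.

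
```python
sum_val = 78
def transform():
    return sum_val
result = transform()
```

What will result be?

Step 1: sum_val = 78 is defined in the global scope.
Step 2: transform() looks up sum_val. No local sum_val exists, so Python checks the global scope via LEGB rule and finds sum_val = 78.
Step 3: result = 78

The answer is 78.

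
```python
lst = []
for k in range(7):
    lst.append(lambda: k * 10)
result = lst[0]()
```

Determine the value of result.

Step 1: All lambdas reference the same variable k (late binding).
Step 2: After the loop, k = 6. Every lambda returns k * 10.
Step 3: lst[0]() = 6 * 10 = 60

The answer is 60.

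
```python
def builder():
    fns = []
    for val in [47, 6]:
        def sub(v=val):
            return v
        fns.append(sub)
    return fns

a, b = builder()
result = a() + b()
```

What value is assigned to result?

Step 1: Default argument v=val captures val at each iteration.
Step 2: a() returns 47 (captured at first iteration), b() returns 6 (captured at second).
Step 3: result = 47 + 6 = 53

The answer is 53.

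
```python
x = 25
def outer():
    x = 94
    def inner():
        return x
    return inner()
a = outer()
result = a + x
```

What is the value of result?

Step 1: outer() has local x = 94. inner() reads from enclosing.
Step 2: outer() returns 94. Global x = 25 unchanged.
Step 3: result = 94 + 25 = 119

The answer is 119.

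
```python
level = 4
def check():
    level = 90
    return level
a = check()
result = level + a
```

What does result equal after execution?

Step 1: Global level = 4. check() returns local level = 90.
Step 2: a = 90. Global level still = 4.
Step 3: result = 4 + 90 = 94

The answer is 94.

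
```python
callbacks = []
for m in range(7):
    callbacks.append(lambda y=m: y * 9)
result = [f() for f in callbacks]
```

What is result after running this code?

Step 1: Default arg y=m captures m at each iteration.
Step 2: callbacks[k] has y defaulting to k, returns k * 9.
Step 3: result = [0, 9, 18, 27, 36, 45, 54]

The answer is [0, 9, 18, 27, 36, 45, 54].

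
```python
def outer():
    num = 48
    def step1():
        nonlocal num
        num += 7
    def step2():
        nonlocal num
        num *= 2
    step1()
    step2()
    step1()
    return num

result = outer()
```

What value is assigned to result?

Step 1: num = 48.
Step 2: step1(): num = 48 + 7 = 55.
Step 3: step2(): num = 55 * 2 = 110.
Step 4: step1(): num = 110 + 7 = 117. result = 117

The answer is 117.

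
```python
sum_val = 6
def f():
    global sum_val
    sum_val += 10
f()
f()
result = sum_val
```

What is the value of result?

Step 1: sum_val = 6.
Step 2: First f(): sum_val = 6 + 10 = 16.
Step 3: Second f(): sum_val = 16 + 10 = 26. result = 26

The answer is 26.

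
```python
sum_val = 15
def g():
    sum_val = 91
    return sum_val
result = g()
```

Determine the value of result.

Step 1: Global sum_val = 15.
Step 2: g() creates local sum_val = 91, shadowing the global.
Step 3: Returns local sum_val = 91. result = 91

The answer is 91.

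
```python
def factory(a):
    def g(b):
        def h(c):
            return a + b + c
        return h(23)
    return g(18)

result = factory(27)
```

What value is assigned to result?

Step 1: a = 27, b = 18, c = 23 across three nested scopes.
Step 2: h() accesses all three via LEGB rule.
Step 3: result = 27 + 18 + 23 = 68

The answer is 68.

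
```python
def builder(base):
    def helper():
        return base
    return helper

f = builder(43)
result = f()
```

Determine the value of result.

Step 1: builder(43) creates closure capturing base = 43.
Step 2: f() returns the captured base = 43.
Step 3: result = 43

The answer is 43.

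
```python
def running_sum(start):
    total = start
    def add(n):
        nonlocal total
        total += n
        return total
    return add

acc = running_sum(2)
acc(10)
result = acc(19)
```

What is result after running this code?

Step 1: running_sum(2) creates closure with total = 2.
Step 2: First acc(10): total = 2 + 10 = 12.
Step 3: Second acc(19): total = 12 + 19 = 31. result = 31

The answer is 31.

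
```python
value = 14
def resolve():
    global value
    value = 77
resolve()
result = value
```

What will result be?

Step 1: value = 14 globally.
Step 2: resolve() declares global value and sets it to 77.
Step 3: After resolve(), global value = 77. result = 77

The answer is 77.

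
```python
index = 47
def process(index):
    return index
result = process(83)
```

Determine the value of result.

Step 1: Global index = 47.
Step 2: process(83) takes parameter index = 83, which shadows the global.
Step 3: result = 83

The answer is 83.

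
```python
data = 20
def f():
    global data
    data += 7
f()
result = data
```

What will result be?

Step 1: data = 20 globally.
Step 2: f() modifies global data: data += 7 = 27.
Step 3: result = 27

The answer is 27.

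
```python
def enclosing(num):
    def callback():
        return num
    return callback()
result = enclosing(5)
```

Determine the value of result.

Step 1: enclosing(5) binds parameter num = 5.
Step 2: callback() looks up num in enclosing scope and finds the parameter num = 5.
Step 3: result = 5

The answer is 5.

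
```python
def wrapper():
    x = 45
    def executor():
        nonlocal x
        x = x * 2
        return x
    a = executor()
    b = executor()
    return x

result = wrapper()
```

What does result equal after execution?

Step 1: x starts at 45.
Step 2: First executor(): x = 45 * 2 = 90.
Step 3: Second executor(): x = 90 * 2 = 180.
Step 4: result = 180

The answer is 180.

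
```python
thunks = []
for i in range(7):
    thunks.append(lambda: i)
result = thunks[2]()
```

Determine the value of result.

Step 1: The loop creates 7 lambdas, all referencing the same variable i.
Step 2: After the loop, i = 6 (final value).
Step 3: thunks[2]() looks up i at call time and finds 6. This is the late binding gotcha. result = 6

The answer is 6.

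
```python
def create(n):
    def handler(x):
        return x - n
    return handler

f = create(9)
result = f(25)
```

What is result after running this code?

Step 1: create(9) creates a closure capturing n = 9.
Step 2: f(25) computes 25 - 9 = 16.
Step 3: result = 16

The answer is 16.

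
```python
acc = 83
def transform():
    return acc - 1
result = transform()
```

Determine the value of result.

Step 1: acc = 83 is defined globally.
Step 2: transform() looks up acc from global scope = 83, then computes 83 - 1 = 82.
Step 3: result = 82

The answer is 82.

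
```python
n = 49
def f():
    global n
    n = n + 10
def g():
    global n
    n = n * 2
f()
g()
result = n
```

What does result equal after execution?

Step 1: n = 49.
Step 2: f() adds 10: n = 49 + 10 = 59.
Step 3: g() doubles: n = 59 * 2 = 118.
Step 4: result = 118

The answer is 118.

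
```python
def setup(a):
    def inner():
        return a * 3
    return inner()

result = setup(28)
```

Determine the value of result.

Step 1: setup(28) binds parameter a = 28.
Step 2: inner() accesses a = 28 from enclosing scope.
Step 3: result = 28 * 3 = 84

The answer is 84.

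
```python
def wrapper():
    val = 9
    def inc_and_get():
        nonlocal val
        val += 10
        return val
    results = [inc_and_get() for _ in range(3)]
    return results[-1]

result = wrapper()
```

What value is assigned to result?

Step 1: val = 9.
Step 2: Three calls to inc_and_get(), each adding 10.
Step 3: Last value = 9 + 10 * 3 = 39

The answer is 39.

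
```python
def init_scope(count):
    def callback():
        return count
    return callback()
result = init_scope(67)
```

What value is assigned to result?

Step 1: init_scope(67) binds parameter count = 67.
Step 2: callback() looks up count in enclosing scope and finds the parameter count = 67.
Step 3: result = 67

The answer is 67.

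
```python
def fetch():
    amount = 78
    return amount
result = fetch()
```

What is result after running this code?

Step 1: fetch() defines amount = 78 in its local scope.
Step 2: return amount finds the local variable amount = 78.
Step 3: result = 78

The answer is 78.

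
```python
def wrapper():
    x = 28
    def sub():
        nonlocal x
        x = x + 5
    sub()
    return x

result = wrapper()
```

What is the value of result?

Step 1: wrapper() sets x = 28.
Step 2: sub() uses nonlocal to modify x in wrapper's scope: x = 28 + 5 = 33.
Step 3: wrapper() returns the modified x = 33

The answer is 33.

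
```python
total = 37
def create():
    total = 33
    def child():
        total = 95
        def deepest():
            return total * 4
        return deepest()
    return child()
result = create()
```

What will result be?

Step 1: deepest() looks up total through LEGB: not local, finds total = 95 in enclosing child().
Step 2: Returns 95 * 4 = 380.
Step 3: result = 380

The answer is 380.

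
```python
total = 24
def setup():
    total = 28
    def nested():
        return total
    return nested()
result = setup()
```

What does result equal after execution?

Step 1: total = 24 globally, but setup() defines total = 28 locally.
Step 2: nested() looks up total. Not in local scope, so checks enclosing scope (setup) and finds total = 28.
Step 3: result = 28

The answer is 28.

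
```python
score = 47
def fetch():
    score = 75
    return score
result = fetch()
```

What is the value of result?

Step 1: Global score = 47.
Step 2: fetch() creates local score = 75, shadowing the global.
Step 3: Returns local score = 75. result = 75

The answer is 75.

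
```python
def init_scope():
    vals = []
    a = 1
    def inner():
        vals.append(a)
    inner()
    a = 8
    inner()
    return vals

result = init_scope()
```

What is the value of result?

Step 1: a = 1. inner() appends current a to vals.
Step 2: First inner(): appends 1. Then a = 8.
Step 3: Second inner(): appends 8 (closure sees updated a). result = [1, 8]

The answer is [1, 8].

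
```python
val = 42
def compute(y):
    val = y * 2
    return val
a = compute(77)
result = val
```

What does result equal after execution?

Step 1: Global val = 42.
Step 2: compute(77) creates local val = 77 * 2 = 154.
Step 3: Global val unchanged because no global keyword. result = 42

The answer is 42.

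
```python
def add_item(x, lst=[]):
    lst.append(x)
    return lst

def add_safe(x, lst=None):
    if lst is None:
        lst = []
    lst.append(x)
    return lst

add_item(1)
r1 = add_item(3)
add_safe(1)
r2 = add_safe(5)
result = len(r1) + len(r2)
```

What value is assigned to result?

Step 1: add_item shares mutable default: after 2 calls, lst = [1, 3], len = 2.
Step 2: add_safe creates fresh list each time: r2 = [5], len = 1.
Step 3: result = 2 + 1 = 3

The answer is 3.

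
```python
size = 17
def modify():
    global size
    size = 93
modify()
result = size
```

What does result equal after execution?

Step 1: size = 17 globally.
Step 2: modify() declares global size and sets it to 93.
Step 3: After modify(), global size = 93. result = 93

The answer is 93.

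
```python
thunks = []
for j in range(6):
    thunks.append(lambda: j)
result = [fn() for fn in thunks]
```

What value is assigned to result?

Step 1: All 6 lambdas share the same variable j.
Step 2: After the loop, j = 5.
Step 3: Each call returns 5. result = [5, 5, 5, 5, 5, 5]

The answer is [5, 5, 5, 5, 5, 5].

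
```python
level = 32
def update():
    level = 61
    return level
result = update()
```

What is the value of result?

Step 1: Global level = 32.
Step 2: update() creates local level = 61, shadowing the global.
Step 3: Returns local level = 61. result = 61

The answer is 61.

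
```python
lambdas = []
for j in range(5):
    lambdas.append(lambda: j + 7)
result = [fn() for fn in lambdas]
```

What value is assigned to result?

Step 1: All lambdas capture j by reference. After the loop, j = 4.
Step 2: Each call returns 4 + 7 = 11.
Step 3: result = [11, 11, 11, 11, 11]

The answer is [11, 11, 11, 11, 11].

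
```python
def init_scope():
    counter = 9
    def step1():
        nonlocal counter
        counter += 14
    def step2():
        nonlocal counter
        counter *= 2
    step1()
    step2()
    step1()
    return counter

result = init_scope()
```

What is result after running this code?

Step 1: counter = 9.
Step 2: step1(): counter = 9 + 14 = 23.
Step 3: step2(): counter = 23 * 2 = 46.
Step 4: step1(): counter = 46 + 14 = 60. result = 60

The answer is 60.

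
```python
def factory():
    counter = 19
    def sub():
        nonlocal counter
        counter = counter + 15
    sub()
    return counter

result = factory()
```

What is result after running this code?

Step 1: factory() sets counter = 19.
Step 2: sub() uses nonlocal to modify counter in factory's scope: counter = 19 + 15 = 34.
Step 3: factory() returns the modified counter = 34

The answer is 34.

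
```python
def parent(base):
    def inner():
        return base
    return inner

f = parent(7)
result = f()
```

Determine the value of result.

Step 1: parent(7) creates closure capturing base = 7.
Step 2: f() returns the captured base = 7.
Step 3: result = 7

The answer is 7.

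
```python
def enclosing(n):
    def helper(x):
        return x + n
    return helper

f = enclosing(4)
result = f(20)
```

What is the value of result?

Step 1: enclosing(4) creates a closure that captures n = 4.
Step 2: f(20) calls the closure with x = 20, returning 20 + 4 = 24.
Step 3: result = 24

The answer is 24.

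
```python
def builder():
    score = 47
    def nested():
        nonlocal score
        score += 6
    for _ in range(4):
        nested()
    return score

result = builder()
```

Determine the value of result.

Step 1: score = 47.
Step 2: nested() is called 4 times in a loop, each adding 6 via nonlocal.
Step 3: score = 47 + 6 * 4 = 71

The answer is 71.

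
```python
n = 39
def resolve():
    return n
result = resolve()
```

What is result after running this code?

Step 1: n = 39 is defined in the global scope.
Step 2: resolve() looks up n. No local n exists, so Python checks the global scope via LEGB rule and finds n = 39.
Step 3: result = 39

The answer is 39.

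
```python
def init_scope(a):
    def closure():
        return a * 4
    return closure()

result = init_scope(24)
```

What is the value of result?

Step 1: init_scope(24) binds parameter a = 24.
Step 2: closure() accesses a = 24 from enclosing scope.
Step 3: result = 24 * 4 = 96

The answer is 96.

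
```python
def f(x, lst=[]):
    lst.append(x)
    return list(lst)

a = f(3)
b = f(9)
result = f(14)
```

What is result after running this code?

Step 1: Default list is shared. list() creates copies for return values.
Step 2: Internal list grows: [3] -> [3, 9] -> [3, 9, 14].
Step 3: result = [3, 9, 14]

The answer is [3, 9, 14].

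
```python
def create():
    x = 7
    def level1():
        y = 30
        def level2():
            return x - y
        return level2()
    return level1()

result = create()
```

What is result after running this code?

Step 1: x = 7 in create. y = 30 in level1.
Step 2: level2() reads x = 7 and y = 30 from enclosing scopes.
Step 3: result = 7 - 30 = -23

The answer is -23.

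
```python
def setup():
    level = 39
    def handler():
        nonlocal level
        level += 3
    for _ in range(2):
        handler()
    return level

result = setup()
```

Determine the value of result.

Step 1: level = 39.
Step 2: handler() is called 2 times in a loop, each adding 3 via nonlocal.
Step 3: level = 39 + 3 * 2 = 45

The answer is 45.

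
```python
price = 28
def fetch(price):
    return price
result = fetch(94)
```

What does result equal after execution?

Step 1: Global price = 28.
Step 2: fetch(94) takes parameter price = 94, which shadows the global.
Step 3: result = 94

The answer is 94.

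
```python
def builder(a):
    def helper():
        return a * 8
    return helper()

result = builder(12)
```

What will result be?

Step 1: builder(12) binds parameter a = 12.
Step 2: helper() accesses a = 12 from enclosing scope.
Step 3: result = 12 * 8 = 96

The answer is 96.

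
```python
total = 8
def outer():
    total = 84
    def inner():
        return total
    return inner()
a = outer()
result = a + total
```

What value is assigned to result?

Step 1: outer() has local total = 84. inner() reads from enclosing.
Step 2: outer() returns 84. Global total = 8 unchanged.
Step 3: result = 84 + 8 = 92

The answer is 92.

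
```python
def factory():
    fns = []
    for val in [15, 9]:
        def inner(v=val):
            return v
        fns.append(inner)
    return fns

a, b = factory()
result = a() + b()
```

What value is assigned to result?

Step 1: Default argument v=val captures val at each iteration.
Step 2: a() returns 15 (captured at first iteration), b() returns 9 (captured at second).
Step 3: result = 15 + 9 = 24

The answer is 24.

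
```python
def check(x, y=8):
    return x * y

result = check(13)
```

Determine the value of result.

Step 1: check(13) uses default y = 8.
Step 2: Returns 13 * 8 = 104.
Step 3: result = 104

The answer is 104.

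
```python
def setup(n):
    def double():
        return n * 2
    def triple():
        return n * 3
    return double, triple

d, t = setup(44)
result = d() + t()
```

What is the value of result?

Step 1: Both closures capture the same n = 44.
Step 2: d() = 44 * 2 = 88, t() = 44 * 3 = 132.
Step 3: result = 88 + 132 = 220

The answer is 220.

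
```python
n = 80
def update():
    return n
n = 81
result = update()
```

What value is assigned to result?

Step 1: n is first set to 80, then reassigned to 81.
Step 2: update() is called after the reassignment, so it looks up the current global n = 81.
Step 3: result = 81

The answer is 81.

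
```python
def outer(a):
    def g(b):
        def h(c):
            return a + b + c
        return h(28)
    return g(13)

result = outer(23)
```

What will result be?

Step 1: a = 23, b = 13, c = 28 across three nested scopes.
Step 2: h() accesses all three via LEGB rule.
Step 3: result = 23 + 13 + 28 = 64

The answer is 64.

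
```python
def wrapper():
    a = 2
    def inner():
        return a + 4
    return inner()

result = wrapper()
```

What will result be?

Step 1: wrapper() defines a = 2.
Step 2: inner() reads a = 2 from enclosing scope, returns 2 + 4 = 6.
Step 3: result = 6

The answer is 6.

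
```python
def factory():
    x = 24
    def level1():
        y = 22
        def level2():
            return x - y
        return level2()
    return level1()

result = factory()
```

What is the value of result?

Step 1: x = 24 in factory. y = 22 in level1.
Step 2: level2() reads x = 24 and y = 22 from enclosing scopes.
Step 3: result = 24 - 22 = 2

The answer is 2.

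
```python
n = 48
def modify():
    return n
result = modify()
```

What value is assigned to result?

Step 1: n = 48 is defined in the global scope.
Step 2: modify() looks up n. No local n exists, so Python checks the global scope via LEGB rule and finds n = 48.
Step 3: result = 48

The answer is 48.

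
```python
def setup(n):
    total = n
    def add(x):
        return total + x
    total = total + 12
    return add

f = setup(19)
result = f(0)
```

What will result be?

Step 1: setup(19) sets total = 19, then total = 19 + 12 = 31.
Step 2: Closures capture by reference, so add sees total = 31.
Step 3: f(0) returns 31 + 0 = 31

The answer is 31.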